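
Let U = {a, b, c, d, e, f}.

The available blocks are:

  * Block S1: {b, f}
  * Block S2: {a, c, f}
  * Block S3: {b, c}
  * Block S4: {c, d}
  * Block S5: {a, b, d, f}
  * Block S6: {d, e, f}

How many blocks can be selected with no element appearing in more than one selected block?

2

S3, S6 are pairwise disjoint (S3={b,c}; S6={d,e,f}).
Every remaining block overlaps one of these, and no 3 of the listed blocks are pairwise disjoint, so 2 is the maximum.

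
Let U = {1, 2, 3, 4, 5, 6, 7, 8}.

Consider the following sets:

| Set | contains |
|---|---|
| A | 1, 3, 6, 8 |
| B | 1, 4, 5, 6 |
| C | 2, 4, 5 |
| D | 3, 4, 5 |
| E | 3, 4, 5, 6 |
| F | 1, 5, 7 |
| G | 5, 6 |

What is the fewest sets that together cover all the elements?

3

A and C and F together: A ∪ C ∪ F = {1, 2, 3, 4, 5, 6, 7, 8} — every element is covered.
Only C contains 2, so C is forced; the remaining 5 elements need at least 2 more sets (each remaining set adds at most 4) — so at least 3 sets are needed, and 3 is optimal.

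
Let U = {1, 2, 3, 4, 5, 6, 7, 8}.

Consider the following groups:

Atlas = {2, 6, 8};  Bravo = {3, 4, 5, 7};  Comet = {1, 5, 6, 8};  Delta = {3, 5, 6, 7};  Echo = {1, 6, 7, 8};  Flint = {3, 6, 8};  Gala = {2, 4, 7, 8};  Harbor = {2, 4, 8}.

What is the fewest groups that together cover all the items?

3

Take {Delta, Echo, Harbor}. Their union is {1, 2, 3, 4, 5, 6, 7, 8}, which is all 8 items.
No 2 of the 8 groups cover everything (all 28 combinations miss at least one item), so 3 is optimal.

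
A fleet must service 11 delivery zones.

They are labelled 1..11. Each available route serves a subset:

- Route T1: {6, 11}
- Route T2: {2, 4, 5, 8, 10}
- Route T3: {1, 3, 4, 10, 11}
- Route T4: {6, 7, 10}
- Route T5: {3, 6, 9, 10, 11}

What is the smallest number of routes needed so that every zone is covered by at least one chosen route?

T2 and T3 and T4 and T5 together: T2 ∪ T3 ∪ T4 ∪ T5 = {1, 2, 3, 4, 5, 6, 7, 8, 9, 10, 11} — every zone is covered.
No 3 of the 5 routes cover everything (all 10 combinations miss at least one zone), so 4 is optimal.

4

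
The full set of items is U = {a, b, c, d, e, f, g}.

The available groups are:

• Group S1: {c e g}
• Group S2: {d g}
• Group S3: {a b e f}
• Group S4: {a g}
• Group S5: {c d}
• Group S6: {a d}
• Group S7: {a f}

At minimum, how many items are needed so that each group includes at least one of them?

3

The 3 items {a, d, e} hit every group.
No choice of 2 items meets every group, so 3 is the minimum.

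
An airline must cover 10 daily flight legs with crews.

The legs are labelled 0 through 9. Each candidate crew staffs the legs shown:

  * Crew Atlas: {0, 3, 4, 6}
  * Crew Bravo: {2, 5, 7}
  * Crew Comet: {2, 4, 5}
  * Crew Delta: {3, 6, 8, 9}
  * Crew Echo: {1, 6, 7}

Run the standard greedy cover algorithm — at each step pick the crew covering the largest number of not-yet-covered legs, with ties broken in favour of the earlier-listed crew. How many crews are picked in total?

Greedy: pick Atlas (covers 4 new) → pick Bravo (covers 3 new) → pick Delta (covers 2 new) → pick Echo (covers 1 new). Total picks: 4.

4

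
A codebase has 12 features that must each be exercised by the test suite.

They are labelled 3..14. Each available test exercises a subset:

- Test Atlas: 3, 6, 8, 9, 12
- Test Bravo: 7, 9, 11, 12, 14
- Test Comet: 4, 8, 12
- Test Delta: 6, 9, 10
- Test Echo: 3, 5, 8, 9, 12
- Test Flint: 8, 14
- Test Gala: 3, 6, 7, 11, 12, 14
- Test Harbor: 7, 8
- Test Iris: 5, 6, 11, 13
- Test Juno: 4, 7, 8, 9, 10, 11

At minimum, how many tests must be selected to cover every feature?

3

Take {Gala, Iris, Juno}. Their union is {3, 4, 5, 6, 7, 8, 9, 10, 11, 12, 13, 14}, which is all 12 features.
Only Iris contains 13, so Iris is forced; the remaining 8 features need at least 2 more tests (each remaining test adds at most 5) — so at least 3 tests are needed, and 3 is optimal.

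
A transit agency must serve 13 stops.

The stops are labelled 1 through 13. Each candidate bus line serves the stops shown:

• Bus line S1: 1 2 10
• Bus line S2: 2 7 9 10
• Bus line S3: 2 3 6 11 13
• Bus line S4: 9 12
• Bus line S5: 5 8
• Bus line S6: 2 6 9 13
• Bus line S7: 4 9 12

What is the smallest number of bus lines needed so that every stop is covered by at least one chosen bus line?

Take {S1, S2, S3, S5, S7}. Their union is {1, 2, 3, 4, 5, 6, 7, 8, 9, 10, 11, 12, 13}, which is all 13 stops.
No 4 of the 7 bus lines cover everything (all 35 combinations miss at least one stop), so 5 is optimal.

5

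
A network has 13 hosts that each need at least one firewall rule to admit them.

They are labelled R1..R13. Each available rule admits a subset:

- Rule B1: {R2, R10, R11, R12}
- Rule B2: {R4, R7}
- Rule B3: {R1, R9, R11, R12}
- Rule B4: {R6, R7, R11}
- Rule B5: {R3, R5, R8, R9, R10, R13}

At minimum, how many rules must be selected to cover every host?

5

Take {B1, B2, B3, B4, B5}. Their union is {R1, R2, R3, R4, R5, R6, R7, R8, R9, R10, R11, R12, R13}, which is all 13 hosts.
No 4 of the 5 rules cover everything (all 5 combinations miss at least one host), so 5 is optimal.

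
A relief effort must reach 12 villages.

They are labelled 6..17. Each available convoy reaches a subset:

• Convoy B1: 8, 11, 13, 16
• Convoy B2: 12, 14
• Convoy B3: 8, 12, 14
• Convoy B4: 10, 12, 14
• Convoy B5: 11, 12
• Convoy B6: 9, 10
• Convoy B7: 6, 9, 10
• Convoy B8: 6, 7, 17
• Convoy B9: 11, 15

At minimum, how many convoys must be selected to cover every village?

B1 and B3 and B7 and B8 and B9 together: B1 ∪ B3 ∪ B7 ∪ B8 ∪ B9 = {6, 7, 8, 9, 10, 11, 12, 13, 14, 15, 16, 17} — every village is covered.
Only B9 contains 15, so B9 is forced; the remaining 10 villages need at least 4 more convoys (each remaining convoy adds at most 3) — so at least 5 convoys are needed, and 5 is optimal.

5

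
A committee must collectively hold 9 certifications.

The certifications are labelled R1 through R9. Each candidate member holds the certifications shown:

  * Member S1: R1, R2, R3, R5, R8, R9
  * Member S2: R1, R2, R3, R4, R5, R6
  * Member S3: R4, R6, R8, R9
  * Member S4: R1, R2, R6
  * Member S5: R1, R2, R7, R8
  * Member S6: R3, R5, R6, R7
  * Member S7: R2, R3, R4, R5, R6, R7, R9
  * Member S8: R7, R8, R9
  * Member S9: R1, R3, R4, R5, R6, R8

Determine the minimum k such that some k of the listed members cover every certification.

Take {S7, S9}. Their union is {R1, R2, R3, R4, R5, R6, R7, R8, R9}, which is all 9 certifications.
No single member has all 9 certifications (the largest, S7, has 7), so 2 is optimal.

2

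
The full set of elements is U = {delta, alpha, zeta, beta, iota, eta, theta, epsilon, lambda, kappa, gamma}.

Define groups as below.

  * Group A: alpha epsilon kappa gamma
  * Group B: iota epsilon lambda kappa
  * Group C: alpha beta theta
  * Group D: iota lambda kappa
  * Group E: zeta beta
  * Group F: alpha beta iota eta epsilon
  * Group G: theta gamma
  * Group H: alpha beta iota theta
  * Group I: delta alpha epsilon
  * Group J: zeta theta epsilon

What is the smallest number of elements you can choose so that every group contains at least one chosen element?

4

Take T = {beta, theta, epsilon, lambda}. Each listed group contains at least one of these, so T is a hitting set of size 4.
The groups D, E, G, I are pairwise disjoint, so any hitting set needs a separate element for each — at least 4. Hence 4 is optimal.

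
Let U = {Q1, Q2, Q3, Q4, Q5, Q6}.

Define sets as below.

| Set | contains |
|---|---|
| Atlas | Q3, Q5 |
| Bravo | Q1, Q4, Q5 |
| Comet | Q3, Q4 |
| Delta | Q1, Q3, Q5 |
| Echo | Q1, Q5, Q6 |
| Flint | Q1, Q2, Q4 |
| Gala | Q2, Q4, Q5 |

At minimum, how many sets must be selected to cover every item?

3

Take {Comet, Echo, Gala}. Their union is {Q1, Q2, Q3, Q4, Q5, Q6}, which is all 6 items.
Only Echo contains Q6, so Echo is forced; the remaining 3 items need at least 2 more sets (each remaining set adds at most 2) — so at least 3 sets are needed, and 3 is optimal.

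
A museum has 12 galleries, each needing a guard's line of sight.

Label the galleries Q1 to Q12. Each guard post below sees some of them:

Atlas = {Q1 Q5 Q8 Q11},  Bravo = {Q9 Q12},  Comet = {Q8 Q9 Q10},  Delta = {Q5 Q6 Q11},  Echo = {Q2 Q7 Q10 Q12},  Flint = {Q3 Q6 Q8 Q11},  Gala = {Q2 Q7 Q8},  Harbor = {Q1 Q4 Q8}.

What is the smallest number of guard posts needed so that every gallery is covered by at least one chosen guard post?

Take {Atlas, Bravo, Echo, Flint, Harbor}. Their union is {Q1, Q2, Q3, Q4, Q5, Q6, Q7, Q8, Q9, Q10, Q11, Q12}, which is all 12 galleries.
No 4 of the 8 guard posts cover everything (all 70 combinations miss at least one gallery), so 5 is optimal.

5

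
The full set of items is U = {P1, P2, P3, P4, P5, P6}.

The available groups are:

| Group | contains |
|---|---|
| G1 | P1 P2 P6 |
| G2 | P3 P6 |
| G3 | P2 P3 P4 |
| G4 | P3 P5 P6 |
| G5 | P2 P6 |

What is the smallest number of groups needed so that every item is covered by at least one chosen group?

G1 and G3 and G4 together: G1 ∪ G3 ∪ G4 = {P1, P2, P3, P4, P5, P6} — every item is covered.
Only G1 contains P1, so G1 is forced; the remaining 3 items need at least 2 more groups (each remaining group adds at most 2) — so at least 3 groups are needed, and 3 is optimal.

3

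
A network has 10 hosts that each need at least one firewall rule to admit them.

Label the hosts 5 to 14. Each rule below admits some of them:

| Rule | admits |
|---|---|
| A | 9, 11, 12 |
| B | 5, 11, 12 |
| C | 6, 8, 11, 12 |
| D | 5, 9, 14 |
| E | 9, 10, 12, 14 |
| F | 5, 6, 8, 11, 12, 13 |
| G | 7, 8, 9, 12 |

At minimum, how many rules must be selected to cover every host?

E and F and G together: E ∪ F ∪ G = {5, 6, 7, 8, 9, 10, 11, 12, 13, 14} — every host is covered.
Only G contains 7, so G is forced; the remaining 6 hosts need at least 2 more rules (each remaining rule adds at most 4) — so at least 3 rules are needed, and 3 is optimal.

3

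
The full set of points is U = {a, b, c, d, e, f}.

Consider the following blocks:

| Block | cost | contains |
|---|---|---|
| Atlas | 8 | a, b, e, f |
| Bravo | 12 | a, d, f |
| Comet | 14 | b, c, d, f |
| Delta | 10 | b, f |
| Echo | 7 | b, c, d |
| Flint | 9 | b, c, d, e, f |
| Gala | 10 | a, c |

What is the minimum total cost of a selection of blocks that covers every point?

15

Atlas, Echo together cover every point (Atlas ∪ Echo = {a, b, c, d, e, f}); total cost 8 + 7 = 15.
The greedy pick Flint, Atlas costs 17; no covering selection beats 15.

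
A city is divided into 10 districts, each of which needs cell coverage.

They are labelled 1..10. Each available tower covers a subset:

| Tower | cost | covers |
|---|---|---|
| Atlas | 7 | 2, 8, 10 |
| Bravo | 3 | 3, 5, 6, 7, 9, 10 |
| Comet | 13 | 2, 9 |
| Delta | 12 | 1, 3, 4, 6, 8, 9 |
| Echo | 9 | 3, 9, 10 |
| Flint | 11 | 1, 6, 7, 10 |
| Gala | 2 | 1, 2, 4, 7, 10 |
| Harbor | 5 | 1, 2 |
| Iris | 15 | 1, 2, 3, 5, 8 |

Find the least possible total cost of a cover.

Atlas, Bravo, Gala together cover every district (Atlas ∪ Bravo ∪ Gala = {1, 2, 3, 4, 5, 6, 7, 8, 9, 10}); total cost 7 + 3 + 2 = 12.
No covering selection has total cost below 12.

12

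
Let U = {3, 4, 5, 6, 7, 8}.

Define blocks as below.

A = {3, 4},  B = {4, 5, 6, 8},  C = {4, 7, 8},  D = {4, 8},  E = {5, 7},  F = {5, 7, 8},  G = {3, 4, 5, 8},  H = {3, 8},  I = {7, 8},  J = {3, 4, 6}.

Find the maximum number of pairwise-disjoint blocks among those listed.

2

A, F are pairwise disjoint (A={3,4}; F={5,7,8}).
Every remaining block overlaps one of these, and no 3 of the listed blocks are pairwise disjoint, so 2 is the maximum.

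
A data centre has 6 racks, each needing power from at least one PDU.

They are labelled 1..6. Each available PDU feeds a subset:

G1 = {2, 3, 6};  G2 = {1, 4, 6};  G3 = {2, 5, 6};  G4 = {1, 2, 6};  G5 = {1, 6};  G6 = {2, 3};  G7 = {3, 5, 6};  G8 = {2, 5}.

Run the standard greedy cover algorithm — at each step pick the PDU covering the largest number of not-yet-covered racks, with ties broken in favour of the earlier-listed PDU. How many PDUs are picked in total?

Greedy: pick G1 (covers 3 new) → pick G2 (covers 2 new) → pick G3 (covers 1 new). Total picks: 3.

3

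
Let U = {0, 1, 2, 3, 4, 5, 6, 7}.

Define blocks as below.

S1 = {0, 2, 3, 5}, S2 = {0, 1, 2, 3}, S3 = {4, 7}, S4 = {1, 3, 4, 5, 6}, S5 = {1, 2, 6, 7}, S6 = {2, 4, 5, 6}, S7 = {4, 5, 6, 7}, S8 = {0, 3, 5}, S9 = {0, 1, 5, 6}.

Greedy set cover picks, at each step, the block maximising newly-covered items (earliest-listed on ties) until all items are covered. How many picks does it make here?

3

Greedy: pick S4 (covers 5 new) → pick S1 (covers 2 new) → pick S3 (covers 1 new). Total picks: 3.
(The true minimum cover uses only 2 blocks, so greedy is not optimal here.)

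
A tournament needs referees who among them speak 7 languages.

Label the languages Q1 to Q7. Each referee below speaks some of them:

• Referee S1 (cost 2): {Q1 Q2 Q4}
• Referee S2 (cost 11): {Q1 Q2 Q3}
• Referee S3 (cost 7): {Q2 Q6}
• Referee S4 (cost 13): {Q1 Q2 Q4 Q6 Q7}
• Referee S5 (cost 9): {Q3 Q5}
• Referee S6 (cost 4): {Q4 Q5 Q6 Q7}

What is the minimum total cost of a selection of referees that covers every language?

S2, S6 together cover every language (S2 ∪ S6 = {Q1, Q2, Q3, Q4, Q5, Q6, Q7}); total cost 11 + 4 = 15.
No covering selection has total cost below 15.

15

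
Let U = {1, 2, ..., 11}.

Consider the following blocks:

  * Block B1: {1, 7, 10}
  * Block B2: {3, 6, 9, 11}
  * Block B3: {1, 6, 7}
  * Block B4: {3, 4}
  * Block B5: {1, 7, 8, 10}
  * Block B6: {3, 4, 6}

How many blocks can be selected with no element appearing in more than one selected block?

2

B4, B5 are pairwise disjoint (B4={3,4}; B5={1,7,8,10}).
Every remaining block overlaps one of these, and no 3 of the listed blocks are pairwise disjoint, so 2 is the maximum.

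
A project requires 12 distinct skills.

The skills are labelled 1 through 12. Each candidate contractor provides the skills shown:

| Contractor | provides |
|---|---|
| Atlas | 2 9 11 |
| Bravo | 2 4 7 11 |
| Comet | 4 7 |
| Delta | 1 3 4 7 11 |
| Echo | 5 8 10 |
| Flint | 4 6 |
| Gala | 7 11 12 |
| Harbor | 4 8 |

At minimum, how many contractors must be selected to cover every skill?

5

Take {Atlas, Delta, Echo, Flint, Gala}. Their union is {1, 2, 3, 4, 5, 6, 7, 8, 9, 10, 11, 12}, which is all 12 skills.
No 4 of the 8 contractors cover everything (all 70 combinations miss at least one skill), so 5 is optimal.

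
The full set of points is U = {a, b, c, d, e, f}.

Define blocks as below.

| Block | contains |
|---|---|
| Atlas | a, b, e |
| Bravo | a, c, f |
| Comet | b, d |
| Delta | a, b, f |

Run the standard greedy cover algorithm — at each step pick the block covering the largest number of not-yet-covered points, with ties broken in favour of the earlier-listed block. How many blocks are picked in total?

Greedy: pick Atlas (covers 3 new) → pick Bravo (covers 2 new) → pick Comet (covers 1 new). Total picks: 3.

3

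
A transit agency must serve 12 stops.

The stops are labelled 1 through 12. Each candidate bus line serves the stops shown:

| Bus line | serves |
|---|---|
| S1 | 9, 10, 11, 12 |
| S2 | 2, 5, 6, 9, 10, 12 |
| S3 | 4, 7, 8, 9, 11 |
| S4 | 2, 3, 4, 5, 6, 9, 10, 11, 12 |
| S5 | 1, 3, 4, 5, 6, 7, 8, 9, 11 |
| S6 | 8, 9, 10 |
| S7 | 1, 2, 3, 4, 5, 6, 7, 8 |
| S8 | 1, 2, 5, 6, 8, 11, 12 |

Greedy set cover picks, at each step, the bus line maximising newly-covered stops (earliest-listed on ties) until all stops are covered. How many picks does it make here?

2

Greedy: pick S4 (covers 9 new) → pick S5 (covers 3 new). Total picks: 2.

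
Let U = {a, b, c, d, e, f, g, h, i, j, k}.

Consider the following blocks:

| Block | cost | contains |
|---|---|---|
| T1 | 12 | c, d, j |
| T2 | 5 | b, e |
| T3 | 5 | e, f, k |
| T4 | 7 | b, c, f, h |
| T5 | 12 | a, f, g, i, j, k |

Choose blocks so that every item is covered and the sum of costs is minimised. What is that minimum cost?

36

T1, T2, T4, T5 together cover every item (T1 ∪ T2 ∪ T4 ∪ T5 = {a, b, c, d, e, f, g, h, i, j, k}); total cost 12 + 5 + 7 + 12 = 36.
No covering selection has total cost below 36.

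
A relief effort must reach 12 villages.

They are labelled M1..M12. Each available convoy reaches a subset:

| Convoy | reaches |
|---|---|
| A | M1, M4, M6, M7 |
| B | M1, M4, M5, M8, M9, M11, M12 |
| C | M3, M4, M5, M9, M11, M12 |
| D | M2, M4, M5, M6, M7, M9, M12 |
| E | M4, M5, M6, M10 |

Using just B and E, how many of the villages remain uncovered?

Union of B, E = {M1, M4, M5, M6, M8, M9, M10, M11, M12}.
Not covered: M2, M3, M7 — 3 villages.

3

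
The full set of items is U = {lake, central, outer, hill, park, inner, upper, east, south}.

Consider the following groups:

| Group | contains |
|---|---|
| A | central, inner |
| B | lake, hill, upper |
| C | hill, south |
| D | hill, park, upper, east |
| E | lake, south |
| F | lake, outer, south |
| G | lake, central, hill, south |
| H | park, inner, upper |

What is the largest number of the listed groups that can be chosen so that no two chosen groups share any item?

A, D, F are pairwise disjoint (A={central,inner}; D={hill,park,upper,east}; F={lake,outer,south}).
Every remaining group overlaps one of these, and no 4 of the listed groups are pairwise disjoint, so 3 is the maximum.

3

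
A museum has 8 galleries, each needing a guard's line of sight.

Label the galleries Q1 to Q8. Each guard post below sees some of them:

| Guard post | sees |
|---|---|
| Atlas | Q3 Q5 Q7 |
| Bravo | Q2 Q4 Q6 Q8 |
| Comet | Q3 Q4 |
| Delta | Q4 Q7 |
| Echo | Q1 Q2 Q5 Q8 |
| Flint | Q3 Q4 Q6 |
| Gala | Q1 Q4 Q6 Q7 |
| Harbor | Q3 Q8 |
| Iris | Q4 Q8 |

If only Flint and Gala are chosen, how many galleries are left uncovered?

3

Union of Flint, Gala = {Q1, Q3, Q4, Q6, Q7}.
Not covered: Q2, Q5, Q8 — 3 galleries.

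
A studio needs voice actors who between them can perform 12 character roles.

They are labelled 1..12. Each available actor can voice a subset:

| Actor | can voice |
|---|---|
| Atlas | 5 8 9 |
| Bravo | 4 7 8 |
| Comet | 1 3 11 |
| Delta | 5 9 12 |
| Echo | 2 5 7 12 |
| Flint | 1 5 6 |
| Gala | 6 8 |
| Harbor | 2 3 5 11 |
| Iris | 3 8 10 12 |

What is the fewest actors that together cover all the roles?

5

Take {Atlas, Bravo, Flint, Harbor, Iris}. Their union is {1, 2, 3, 4, 5, 6, 7, 8, 9, 10, 11, 12}, which is all 12 roles.
No 4 of the 9 actors cover everything (all 126 combinations miss at least one role), so 5 is optimal.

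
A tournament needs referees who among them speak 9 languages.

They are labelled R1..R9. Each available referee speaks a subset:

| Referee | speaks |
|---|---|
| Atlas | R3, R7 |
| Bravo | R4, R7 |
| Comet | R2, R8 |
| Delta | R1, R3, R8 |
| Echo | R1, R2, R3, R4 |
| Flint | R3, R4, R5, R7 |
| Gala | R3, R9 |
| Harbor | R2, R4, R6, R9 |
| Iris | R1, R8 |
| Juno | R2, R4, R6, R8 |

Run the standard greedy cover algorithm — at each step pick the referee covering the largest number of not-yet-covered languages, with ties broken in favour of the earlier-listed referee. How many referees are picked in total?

Greedy: pick Echo (covers 4 new) → pick Flint (covers 2 new) → pick Harbor (covers 2 new) → pick Comet (covers 1 new). Total picks: 4.
(The true minimum cover uses only 3 referees, so greedy is not optimal here.)

4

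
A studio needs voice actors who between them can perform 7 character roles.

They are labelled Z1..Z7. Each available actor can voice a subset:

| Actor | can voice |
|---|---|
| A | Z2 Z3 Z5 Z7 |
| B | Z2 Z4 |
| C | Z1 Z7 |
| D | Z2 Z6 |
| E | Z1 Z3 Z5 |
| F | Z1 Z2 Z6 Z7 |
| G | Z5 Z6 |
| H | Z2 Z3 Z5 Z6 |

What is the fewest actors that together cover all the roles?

3

B and F and H together: B ∪ F ∪ H = {Z1, Z2, Z3, Z4, Z5, Z6, Z7} — every role is covered.
Only B contains Z4, so B is forced; the remaining 5 roles need at least 2 more actors (each remaining actor adds at most 3) — so at least 3 actors are needed, and 3 is optimal.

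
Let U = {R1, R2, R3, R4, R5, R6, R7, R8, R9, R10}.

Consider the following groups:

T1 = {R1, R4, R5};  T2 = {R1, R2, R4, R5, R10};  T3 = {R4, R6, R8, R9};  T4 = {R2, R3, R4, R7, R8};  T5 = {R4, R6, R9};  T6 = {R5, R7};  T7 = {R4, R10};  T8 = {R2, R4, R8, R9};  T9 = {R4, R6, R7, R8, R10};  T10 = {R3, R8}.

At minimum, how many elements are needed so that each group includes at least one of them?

Take H = {R3, R4, R7}. Each listed group contains at least one of these, so H is a hitting set of size 3.
The groups T6, T7, T10 are pairwise disjoint, so any hitting set needs a separate element for each — at least 3. Hence 3 is optimal.

3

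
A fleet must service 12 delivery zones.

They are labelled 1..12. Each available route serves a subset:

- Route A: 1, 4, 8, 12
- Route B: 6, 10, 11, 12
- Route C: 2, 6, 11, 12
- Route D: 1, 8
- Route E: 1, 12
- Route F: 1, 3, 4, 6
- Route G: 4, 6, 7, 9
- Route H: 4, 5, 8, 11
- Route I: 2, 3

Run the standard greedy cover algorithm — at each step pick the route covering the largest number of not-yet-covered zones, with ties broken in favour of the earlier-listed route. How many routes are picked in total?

5

Greedy: pick A (covers 4 new) → pick B (covers 3 new) → pick G (covers 2 new) → pick I (covers 2 new) → pick H (covers 1 new). Total picks: 5.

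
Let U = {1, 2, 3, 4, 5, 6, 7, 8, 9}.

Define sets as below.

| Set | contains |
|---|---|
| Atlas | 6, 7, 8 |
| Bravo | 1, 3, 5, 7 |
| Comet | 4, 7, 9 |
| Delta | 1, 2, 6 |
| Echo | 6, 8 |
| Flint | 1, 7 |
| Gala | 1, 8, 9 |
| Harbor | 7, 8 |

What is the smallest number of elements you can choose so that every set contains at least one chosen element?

H = {2, 7, 8} meets every set (each contains at least one member of H), and |H| = 3.
No choice of 2 elements meets every set, so 3 is the minimum.

3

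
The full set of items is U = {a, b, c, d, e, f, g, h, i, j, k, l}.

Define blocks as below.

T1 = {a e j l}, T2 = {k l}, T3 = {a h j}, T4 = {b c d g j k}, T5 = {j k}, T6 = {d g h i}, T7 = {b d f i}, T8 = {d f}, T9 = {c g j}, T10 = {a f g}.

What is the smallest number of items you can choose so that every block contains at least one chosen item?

Take T = {a, d, j, k}. Each listed block contains at least one of these, so T is a hitting set of size 4.
No choice of 3 items meets every block, so 4 is the minimum.

4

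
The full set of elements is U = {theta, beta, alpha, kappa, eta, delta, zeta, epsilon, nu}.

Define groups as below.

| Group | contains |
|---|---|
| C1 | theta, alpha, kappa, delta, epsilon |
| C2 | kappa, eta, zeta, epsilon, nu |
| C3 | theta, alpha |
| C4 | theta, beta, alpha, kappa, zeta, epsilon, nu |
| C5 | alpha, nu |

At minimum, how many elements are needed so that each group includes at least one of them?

2

The 2 elements {theta, nu} hit every group.
The groups C2, C3 are pairwise disjoint, so any hitting set needs a separate element for each — at least 2. Hence 2 is optimal.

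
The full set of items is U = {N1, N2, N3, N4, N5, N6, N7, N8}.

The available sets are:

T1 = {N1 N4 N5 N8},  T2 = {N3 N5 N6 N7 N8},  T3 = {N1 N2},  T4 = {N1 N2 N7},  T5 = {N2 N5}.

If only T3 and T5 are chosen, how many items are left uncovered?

5

Union of T3, T5 = {N1, N2, N5}.
Not covered: N3, N4, N6, N7, N8 — 5 items.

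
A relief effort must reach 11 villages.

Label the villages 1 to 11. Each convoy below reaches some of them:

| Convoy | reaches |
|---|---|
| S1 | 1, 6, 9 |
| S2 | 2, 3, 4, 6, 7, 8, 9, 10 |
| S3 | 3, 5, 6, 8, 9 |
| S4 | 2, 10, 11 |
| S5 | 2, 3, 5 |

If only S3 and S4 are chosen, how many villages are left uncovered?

3

Union of S3, S4 = {2, 3, 5, 6, 8, 9, 10, 11}.
Not covered: 1, 4, 7 — 3 villages.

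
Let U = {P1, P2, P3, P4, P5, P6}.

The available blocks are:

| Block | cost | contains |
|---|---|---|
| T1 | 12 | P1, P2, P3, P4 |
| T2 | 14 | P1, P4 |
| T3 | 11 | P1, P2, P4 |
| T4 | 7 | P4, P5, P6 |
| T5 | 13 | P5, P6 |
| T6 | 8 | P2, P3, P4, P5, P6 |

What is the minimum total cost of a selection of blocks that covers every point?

19

T1, T4 together cover every point (T1 ∪ T4 = {P1, P2, P3, P4, P5, P6}); total cost 12 + 7 = 19.
No covering selection has total cost below 19.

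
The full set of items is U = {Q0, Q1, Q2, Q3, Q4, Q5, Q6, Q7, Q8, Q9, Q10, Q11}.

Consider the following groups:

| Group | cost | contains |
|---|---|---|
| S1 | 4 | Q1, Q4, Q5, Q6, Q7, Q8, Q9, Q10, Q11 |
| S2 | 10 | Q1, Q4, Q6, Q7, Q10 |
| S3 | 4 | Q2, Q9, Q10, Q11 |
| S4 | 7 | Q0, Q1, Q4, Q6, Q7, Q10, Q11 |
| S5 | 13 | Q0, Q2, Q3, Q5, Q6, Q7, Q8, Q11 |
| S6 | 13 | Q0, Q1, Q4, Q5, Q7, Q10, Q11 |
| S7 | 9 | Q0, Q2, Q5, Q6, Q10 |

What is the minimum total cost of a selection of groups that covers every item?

S1, S5 together cover every item (S1 ∪ S5 = {Q0, Q1, Q2, Q3, Q4, Q5, Q6, Q7, Q8, Q9, Q10, Q11}); total cost 4 + 13 = 17.
The greedy pick S1, S3, S5 costs 21; no covering selection beats 17.

17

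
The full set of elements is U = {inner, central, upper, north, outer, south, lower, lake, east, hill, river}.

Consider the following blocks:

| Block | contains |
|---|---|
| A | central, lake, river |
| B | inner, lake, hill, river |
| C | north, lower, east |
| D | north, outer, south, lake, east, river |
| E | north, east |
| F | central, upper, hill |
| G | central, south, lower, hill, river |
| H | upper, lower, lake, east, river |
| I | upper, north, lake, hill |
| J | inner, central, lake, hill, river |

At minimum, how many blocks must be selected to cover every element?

3

Take {D, H, J}. Their union is {inner, central, upper, north, outer, south, lower, lake, east, hill, river}, which is all 11 elements.
Only D contains outer, so D is forced; the remaining 5 elements need at least 2 more blocks (each remaining block adds at most 3) — so at least 3 blocks are needed, and 3 is optimal.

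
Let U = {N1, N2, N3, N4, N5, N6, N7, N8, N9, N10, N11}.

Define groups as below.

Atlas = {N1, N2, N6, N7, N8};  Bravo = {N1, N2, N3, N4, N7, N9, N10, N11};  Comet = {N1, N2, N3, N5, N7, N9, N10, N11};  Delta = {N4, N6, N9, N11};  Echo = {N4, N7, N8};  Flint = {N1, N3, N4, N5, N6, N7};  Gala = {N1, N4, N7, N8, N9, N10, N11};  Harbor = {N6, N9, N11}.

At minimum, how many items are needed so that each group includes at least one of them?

Take H = {N7, N9}. Each listed group contains at least one of these, so H is a hitting set of size 2.
The groups Echo, Harbor are pairwise disjoint, so any hitting set needs a separate item for each — at least 2. Hence 2 is optimal.

2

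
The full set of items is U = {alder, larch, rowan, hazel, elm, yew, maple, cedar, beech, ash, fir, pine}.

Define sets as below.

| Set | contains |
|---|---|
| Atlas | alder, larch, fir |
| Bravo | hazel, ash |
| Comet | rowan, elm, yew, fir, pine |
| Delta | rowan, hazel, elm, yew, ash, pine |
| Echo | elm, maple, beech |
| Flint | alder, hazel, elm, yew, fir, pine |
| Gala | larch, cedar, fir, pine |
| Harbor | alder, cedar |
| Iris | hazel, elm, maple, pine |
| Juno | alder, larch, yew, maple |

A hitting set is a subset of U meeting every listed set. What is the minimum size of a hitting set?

Take H = {larch, hazel, elm, cedar}. Each listed set contains at least one of these, so H is a hitting set of size 4.
No choice of 3 items meets every set, so 4 is the minimum.

4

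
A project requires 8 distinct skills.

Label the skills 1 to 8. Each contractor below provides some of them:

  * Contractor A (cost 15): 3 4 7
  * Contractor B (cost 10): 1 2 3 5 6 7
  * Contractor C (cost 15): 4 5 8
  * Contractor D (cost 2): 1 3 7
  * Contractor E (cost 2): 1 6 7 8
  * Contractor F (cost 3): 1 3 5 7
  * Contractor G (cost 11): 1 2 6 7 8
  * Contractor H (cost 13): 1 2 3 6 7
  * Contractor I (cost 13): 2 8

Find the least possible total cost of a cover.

B, C together cover every skill (B ∪ C = {1, 2, 3, 4, 5, 6, 7, 8}); total cost 10 + 15 = 25.
The greedy pick E, F, B, A costs 30; no covering selection beats 25.

25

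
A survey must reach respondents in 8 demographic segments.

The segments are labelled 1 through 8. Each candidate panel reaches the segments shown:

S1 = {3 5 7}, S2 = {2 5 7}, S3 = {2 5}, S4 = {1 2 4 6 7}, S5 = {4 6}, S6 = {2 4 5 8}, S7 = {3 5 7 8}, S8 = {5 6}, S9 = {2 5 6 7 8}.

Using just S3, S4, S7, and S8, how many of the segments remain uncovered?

0

Union of S3, S4, S7, S8 = {1, 2, 3, 4, 5, 6, 7, 8} — that's every segment, so 0 are uncovered.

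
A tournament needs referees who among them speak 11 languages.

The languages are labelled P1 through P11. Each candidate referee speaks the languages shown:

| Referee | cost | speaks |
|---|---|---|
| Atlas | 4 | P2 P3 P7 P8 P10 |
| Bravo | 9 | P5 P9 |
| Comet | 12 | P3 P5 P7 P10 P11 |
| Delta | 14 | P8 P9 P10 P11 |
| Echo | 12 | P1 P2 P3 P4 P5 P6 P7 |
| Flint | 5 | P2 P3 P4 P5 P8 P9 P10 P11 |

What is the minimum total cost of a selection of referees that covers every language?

Echo, Flint together cover every language (Echo ∪ Flint = {P1, P2, P3, P4, P5, P6, P7, P8, P9, P10, P11}); total cost 12 + 5 = 17.
The greedy pick Flint, Atlas, Echo costs 21; no covering selection beats 17.

17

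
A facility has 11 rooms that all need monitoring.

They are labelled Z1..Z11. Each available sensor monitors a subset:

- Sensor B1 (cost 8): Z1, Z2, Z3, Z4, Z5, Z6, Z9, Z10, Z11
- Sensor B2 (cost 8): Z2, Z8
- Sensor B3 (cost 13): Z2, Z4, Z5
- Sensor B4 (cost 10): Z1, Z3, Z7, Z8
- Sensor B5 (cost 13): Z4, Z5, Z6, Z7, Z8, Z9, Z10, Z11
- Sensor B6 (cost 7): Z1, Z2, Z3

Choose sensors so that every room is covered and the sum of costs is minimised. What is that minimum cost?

B1, B4 together cover every room (B1 ∪ B4 = {Z1, Z2, Z3, Z4, Z5, Z6, Z7, Z8, Z9, Z10, Z11}); total cost 8 + 10 = 18.
No covering selection has total cost below 18.

18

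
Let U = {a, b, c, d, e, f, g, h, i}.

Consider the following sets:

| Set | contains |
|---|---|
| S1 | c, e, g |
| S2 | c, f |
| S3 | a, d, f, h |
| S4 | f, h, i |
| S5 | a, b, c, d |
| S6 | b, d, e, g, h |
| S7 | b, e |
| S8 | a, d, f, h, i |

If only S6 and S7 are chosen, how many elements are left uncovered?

Union of S6, S7 = {b, d, e, g, h}.
Not covered: a, c, f, i — 4 elements.

4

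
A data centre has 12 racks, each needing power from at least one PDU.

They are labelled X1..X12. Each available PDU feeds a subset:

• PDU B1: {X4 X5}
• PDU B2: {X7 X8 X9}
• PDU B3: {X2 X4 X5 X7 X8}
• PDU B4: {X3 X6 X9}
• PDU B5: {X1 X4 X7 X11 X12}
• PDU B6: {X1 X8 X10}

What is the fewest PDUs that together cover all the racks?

B3 and B4 and B5 and B6 together: B3 ∪ B4 ∪ B5 ∪ B6 = {X1, X2, X3, X4, X5, X6, X7, X8, X9, X10, X11, X12} — every rack is covered.
Only B3 contains X2, so B3 is forced; the remaining 7 racks need at least 3 more PDUs (each remaining PDU adds at most 3) — so at least 4 PDUs are needed, and 4 is optimal.

4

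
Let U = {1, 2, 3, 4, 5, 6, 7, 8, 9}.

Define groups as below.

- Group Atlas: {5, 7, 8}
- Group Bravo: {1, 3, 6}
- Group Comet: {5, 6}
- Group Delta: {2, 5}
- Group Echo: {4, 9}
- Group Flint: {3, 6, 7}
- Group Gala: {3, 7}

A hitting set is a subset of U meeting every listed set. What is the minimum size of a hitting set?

3

The 3 elements {3, 5, 9} hit every group.
The groups Atlas, Bravo, Echo are pairwise disjoint, so any hitting set needs a separate element for each — at least 3. Hence 3 is optimal.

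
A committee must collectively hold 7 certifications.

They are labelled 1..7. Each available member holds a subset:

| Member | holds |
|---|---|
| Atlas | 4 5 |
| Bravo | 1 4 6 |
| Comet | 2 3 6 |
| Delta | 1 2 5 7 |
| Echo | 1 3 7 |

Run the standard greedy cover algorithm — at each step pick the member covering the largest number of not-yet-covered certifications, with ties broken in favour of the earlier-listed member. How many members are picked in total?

Greedy: pick Delta (covers 4 new) → pick Bravo (covers 2 new) → pick Comet (covers 1 new). Total picks: 3.

3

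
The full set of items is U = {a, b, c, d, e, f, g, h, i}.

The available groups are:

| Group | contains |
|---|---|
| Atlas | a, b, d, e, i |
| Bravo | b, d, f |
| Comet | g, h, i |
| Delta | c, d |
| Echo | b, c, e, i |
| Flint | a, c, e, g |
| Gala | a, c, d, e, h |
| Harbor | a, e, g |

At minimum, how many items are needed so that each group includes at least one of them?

3

The 3 items {d, e, g} hit every group.
No choice of 2 items meets every group, so 3 is the minimum.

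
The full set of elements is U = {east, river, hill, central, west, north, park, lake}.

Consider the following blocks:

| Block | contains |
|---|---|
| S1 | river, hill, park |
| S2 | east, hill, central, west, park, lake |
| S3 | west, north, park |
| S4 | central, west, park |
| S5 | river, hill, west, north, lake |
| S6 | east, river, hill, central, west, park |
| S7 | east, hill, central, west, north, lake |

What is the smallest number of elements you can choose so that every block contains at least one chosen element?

Take H = {west, park}. Each listed block contains at least one of these, so H is a hitting set of size 2.
No single element lies in every block, so at least 2 are needed and 2 is optimal.

2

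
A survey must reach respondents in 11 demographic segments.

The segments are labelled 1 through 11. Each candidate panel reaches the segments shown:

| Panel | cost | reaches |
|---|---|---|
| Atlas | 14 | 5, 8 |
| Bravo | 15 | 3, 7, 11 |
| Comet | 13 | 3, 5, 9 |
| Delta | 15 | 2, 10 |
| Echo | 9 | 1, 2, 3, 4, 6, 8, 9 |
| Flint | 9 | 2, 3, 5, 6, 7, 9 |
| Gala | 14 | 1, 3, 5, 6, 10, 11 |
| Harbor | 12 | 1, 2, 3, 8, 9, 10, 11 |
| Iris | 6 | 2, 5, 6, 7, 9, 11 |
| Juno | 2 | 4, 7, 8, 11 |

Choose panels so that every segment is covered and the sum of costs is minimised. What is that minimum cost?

Harbor, Iris, Juno together cover every segment (Harbor ∪ Iris ∪ Juno = {1, 2, 3, 4, 5, 6, 7, 8, 9, 10, 11}); total cost 12 + 6 + 2 = 20.
No covering selection has total cost below 20.

20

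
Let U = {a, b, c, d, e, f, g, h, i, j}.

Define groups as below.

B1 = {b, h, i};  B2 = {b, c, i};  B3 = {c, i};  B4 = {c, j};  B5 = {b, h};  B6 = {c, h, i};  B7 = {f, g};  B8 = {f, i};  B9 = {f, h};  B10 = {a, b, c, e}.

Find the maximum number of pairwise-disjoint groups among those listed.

3

B4, B5, B7 are pairwise disjoint (B4={c,j}; B5={b,h}; B7={f,g}).
Every remaining group overlaps one of these, and no 4 of the listed groups are pairwise disjoint, so 3 is the maximum.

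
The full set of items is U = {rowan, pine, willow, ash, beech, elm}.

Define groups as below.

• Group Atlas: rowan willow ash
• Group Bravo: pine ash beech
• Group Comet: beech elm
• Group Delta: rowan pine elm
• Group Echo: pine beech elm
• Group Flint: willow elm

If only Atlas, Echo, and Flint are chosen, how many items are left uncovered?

0

Union of Atlas, Echo, Flint = {rowan, pine, willow, ash, beech, elm} — that's every item, so 0 are uncovered.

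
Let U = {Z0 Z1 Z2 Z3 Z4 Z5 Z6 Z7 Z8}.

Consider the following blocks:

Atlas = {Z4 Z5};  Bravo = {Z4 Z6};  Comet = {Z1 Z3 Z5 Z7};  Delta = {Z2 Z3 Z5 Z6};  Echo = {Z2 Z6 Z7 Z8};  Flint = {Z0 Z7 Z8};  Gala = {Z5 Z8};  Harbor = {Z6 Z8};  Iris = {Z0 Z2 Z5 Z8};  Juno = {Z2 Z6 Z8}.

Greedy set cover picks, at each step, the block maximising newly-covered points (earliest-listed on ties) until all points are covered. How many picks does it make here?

Greedy: pick Comet (covers 4 new) → pick Echo (covers 3 new) → pick Atlas (covers 1 new) → pick Flint (covers 1 new). Total picks: 4.
(The true minimum cover uses only 3 blocks, so greedy is not optimal here.)

4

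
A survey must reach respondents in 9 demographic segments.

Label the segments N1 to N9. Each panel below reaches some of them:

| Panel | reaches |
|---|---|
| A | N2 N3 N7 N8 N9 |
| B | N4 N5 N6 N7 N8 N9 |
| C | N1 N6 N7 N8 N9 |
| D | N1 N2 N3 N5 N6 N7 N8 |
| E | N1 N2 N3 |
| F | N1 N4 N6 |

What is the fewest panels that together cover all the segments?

B and E together: B ∪ E = {N1, N2, N3, N4, N5, N6, N7, N8, N9} — every segment is covered.
No single panel has all 9 segments (the largest, D, has 7), so 2 is optimal.

2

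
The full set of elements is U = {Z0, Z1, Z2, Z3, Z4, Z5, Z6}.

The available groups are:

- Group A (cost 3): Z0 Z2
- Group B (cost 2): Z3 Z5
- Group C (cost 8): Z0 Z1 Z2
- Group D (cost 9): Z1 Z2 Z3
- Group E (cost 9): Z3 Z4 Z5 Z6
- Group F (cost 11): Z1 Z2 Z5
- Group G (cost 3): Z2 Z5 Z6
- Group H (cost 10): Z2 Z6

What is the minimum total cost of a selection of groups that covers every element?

17

C, E together cover every element (C ∪ E = {Z0, Z1, Z2, Z3, Z4, Z5, Z6}); total cost 8 + 9 = 17.
The greedy pick B, A, G, C, E costs 25; no covering selection beats 17.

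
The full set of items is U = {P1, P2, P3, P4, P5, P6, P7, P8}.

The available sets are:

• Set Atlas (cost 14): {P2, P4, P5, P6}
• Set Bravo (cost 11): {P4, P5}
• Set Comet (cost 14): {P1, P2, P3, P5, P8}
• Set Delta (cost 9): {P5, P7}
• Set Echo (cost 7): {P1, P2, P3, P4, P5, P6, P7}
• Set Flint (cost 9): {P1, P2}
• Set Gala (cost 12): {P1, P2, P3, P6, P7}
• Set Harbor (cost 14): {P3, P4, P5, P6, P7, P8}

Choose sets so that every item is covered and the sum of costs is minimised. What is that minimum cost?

21

Echo, Harbor together cover every item (Echo ∪ Harbor = {P1, P2, P3, P4, P5, P6, P7, P8}); total cost 7 + 14 = 21.
No covering selection has total cost below 21.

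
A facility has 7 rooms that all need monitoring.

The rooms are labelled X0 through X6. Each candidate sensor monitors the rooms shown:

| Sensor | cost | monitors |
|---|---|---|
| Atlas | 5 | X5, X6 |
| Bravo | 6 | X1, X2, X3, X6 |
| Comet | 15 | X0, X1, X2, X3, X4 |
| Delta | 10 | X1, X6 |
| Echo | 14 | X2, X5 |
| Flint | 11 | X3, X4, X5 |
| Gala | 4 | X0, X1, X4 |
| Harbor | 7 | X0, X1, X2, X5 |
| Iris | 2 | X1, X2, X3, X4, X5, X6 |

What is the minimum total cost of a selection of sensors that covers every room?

6

Gala, Iris together cover every room (Gala ∪ Iris = {X0, X1, X2, X3, X4, X5, X6}); total cost 4 + 2 = 6.
No covering selection has total cost below 6.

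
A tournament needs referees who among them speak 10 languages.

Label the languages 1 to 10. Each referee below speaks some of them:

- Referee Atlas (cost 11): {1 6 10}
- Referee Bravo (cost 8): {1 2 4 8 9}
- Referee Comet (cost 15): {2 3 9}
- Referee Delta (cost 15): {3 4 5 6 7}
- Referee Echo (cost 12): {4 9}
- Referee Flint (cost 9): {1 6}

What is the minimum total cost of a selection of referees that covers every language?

34

Atlas, Bravo, Delta together cover every language (Atlas ∪ Bravo ∪ Delta = {1, 2, 3, 4, 5, 6, 7, 8, 9, 10}); total cost 11 + 8 + 15 = 34.
No covering selection has total cost below 34.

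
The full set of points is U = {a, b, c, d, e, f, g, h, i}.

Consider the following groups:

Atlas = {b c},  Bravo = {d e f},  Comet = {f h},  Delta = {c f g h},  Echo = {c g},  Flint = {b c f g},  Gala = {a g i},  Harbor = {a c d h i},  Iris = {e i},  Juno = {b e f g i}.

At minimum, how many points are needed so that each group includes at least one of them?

The 3 points {c, f, i} hit every group.
The groups Atlas, Comet, Iris are pairwise disjoint, so any hitting set needs a separate point for each — at least 3. Hence 3 is optimal.

3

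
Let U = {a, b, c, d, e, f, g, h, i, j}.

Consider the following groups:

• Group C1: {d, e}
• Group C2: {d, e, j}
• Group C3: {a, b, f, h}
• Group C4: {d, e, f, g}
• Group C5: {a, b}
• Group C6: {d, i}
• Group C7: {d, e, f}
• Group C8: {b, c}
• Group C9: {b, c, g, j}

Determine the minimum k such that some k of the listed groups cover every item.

4

Take {C1, C3, C6, C9}. Their union is {a, b, c, d, e, f, g, h, i, j}, which is all 10 items.
No 3 of the 9 groups cover everything (all 84 combinations miss at least one item), so 4 is optimal.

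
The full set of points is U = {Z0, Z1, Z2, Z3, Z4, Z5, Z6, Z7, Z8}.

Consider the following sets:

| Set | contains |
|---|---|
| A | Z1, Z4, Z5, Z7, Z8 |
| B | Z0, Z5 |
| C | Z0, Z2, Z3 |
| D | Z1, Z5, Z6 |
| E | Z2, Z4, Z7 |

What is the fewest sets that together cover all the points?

A and C and D together: A ∪ C ∪ D = {Z0, Z1, Z2, Z3, Z4, Z5, Z6, Z7, Z8} — every point is covered.
Only C contains Z3, so C is forced; the remaining 6 points need at least 2 more sets (each remaining set adds at most 5) — so at least 3 sets are needed, and 3 is optimal.

3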